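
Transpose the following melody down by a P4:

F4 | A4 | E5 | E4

C4 E4 B4 B3

F4 down a perfect fourth is C4.
A4 down a perfect fourth is E4.
E5 down a perfect fourth is B4.
E4 down a perfect fourth is B3.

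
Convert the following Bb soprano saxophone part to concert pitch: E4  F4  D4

D4 Eb4 C4

Written C4 on the Bb soprano saxophone sounds as Bb3, a major second lower; apply that shift to every note.
E4 -> D4
F4 -> Eb4
D4 -> C4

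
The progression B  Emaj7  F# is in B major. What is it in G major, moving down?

G Cmaj7 D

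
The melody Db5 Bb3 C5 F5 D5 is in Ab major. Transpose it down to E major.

A4 F#3 G#4 C#5 A#4

From Ab down to E is a diminished fourth; apply that to each pitch.
Db5 → A4
Bb3 → F#3
C5 → G#4
F5 → C#5
D5 → A#4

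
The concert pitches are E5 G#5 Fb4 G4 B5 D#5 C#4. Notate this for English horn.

B5 D#6 Cb5 D5 F#6 A#5 G#4

The English horn sounds a perfect fifth below written, so the written part must be a perfect fifth above concert — transpose each note up.
E5 to B5
G#5 to D#6
Fb4 to Cb5
G4 to D5
B5 to F#6
D#5 to A#5
C#4 to G#4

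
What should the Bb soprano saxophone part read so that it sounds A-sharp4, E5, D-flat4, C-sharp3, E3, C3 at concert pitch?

The Bb soprano saxophone sounds a major second below written, so the written part must be a major second above concert — transpose each note up.
A#4 -> B#4
E5 -> F#5
Db4 -> Eb4
C#3 -> D#3
E3 -> F#3
C3 -> D3

B#4 F#5 Eb4 D#3 F#3 D3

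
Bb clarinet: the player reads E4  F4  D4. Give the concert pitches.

The Bb clarinet sounds a major second below written, so transpose each written note down a major second.
E4 → D4
F4 → Eb4
D4 → C4

D4 Eb4 C4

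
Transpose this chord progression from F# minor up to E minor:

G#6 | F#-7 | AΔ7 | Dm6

F#6 E-7 GΔ7 Cm6

F# minor up to E minor is a minor seventh; each chord root moves by that interval while the quality stays the same.
G#6: root G# up a minor seventh → F#, giving F#6.
F#-7: root F# up a minor seventh → E, giving E-7.
AΔ7: root A up a minor seventh → G, giving GΔ7.
Dm6: root D up a minor seventh → C, giving Cm6.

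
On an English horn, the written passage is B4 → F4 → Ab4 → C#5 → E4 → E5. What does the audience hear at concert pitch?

Written C4 on the English horn sounds as F3, a perfect fifth lower; apply that shift to every note.
B4 becomes E4
F4 becomes Bb3
Ab4 becomes Db4
C#5 becomes F#4
E4 becomes A3
E5 becomes A4

E4 Bb3 Db4 F#4 A3 A4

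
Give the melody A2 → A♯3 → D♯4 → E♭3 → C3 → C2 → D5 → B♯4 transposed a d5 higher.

A2 gives Eb3
A#3 gives E4
D#4 gives A4
Eb3 gives Bbb3
C3 gives Gb3
C2 gives Gb2
D5 gives Ab5
B#4 gives F#5

Eb3 E4 A4 Bbb3 Gb3 Gb2 Ab5 F#5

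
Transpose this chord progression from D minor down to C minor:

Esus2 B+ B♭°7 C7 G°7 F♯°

Dsus2 A+ Ab°7 Bb7 F°7 E°

D minor down to C minor is a major second; each chord root moves by that interval while the quality stays the same.
Esus2: root E down a major second → D, giving Dsus2.
B+: root B down a major second → A, giving A+.
B♭°7: root B♭ down a major second → Ab, giving Ab°7.
C7: root C down a major second → Bb, giving Bb7.
G°7: root G down a major second → F, giving F°7.
F♯°: root F♯ down a major second → E, giving E°.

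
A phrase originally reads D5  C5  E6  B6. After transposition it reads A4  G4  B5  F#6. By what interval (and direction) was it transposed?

From D5 to A4 is 4 letter names — a fourth of some quality.
A4 to D5 is 5 semitones, which makes it a perfect fourth; the second version is lower, so the direction is down.
Checking another pair — B6 → F#6 — gives the same interval.

down a perfect fourth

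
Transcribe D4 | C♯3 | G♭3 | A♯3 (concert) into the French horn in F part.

The French horn in F sounds a perfect fifth below written, so the written part must be a perfect fifth above concert — transpose each note up.
D4 becomes A4
C#3 becomes G#3
Gb3 becomes Db4
A#3 becomes E#4

A4 G#3 Db4 E#4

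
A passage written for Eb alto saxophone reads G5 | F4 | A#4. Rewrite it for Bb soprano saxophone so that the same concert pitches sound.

First find concert pitch: the Eb alto saxophone sounds a major sixth below written, so G5 F4 A#4 sounds Bb4 Ab3 C#4.
Then write for Bb soprano saxophone: it sounds a major second below written, so the part must be a major second above concert.
Bb4 → C5
Ab3 → Bb3
C#4 → D#4

C5 Bb3 D#4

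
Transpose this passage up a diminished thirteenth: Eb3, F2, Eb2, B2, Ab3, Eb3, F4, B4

Cbb5 Dbb4 Cbb4 Gb4 Fbb5 Cbb5 Dbb6 Gb6

Eb3: a thirteenth up reaches C, and 19 semitones makes it Cbb5.
F2 up a diminished thirteenth is Dbb4.
Eb2: a thirteenth up reaches C, and 19 semitones makes it Cbb4.
B2: a thirteenth up reaches G, and 19 semitones makes it Gb4.
Ab3 up a diminished thirteenth is Fbb5.
A diminished thirteenth up from Eb3 gives Cbb5.
A diminished thirteenth up from F4 gives Dbb6.
A diminished thirteenth up from B4 gives Gb6.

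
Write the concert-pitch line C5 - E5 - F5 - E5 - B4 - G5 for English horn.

The English horn sounds a perfect fifth below written, so the written part must be a perfect fifth above concert — transpose each note up.
C5 → G5
E5 → B5
F5 → C6
E5 → B5
B4 → F#5
G5 → D6

G5 B5 C6 B5 F#5 D6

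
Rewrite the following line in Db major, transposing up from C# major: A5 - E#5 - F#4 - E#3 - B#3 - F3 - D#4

Bbb5 F5 Gb4 F3 C4 Gbb3 Eb4

From C# up to Db is a diminished second; apply that to each pitch.
A5 -> Bbb5
E#5 -> F5
F#4 -> Gb4
E#3 -> F3
B#3 -> C4
F3 -> Gbb3
D#4 -> Eb4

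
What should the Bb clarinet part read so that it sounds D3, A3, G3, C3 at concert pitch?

E3 B3 A3 D3

The Bb clarinet sounds a major second below written, so the written part must be a major second above concert — transpose each note up.
D3 becomes E3
A3 becomes B3
G3 becomes A3
C3 becomes D3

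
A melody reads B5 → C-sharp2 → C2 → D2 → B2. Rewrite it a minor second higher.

C6 D2 Db2 Eb2 C3

B5 gives C6
C#2 gives D2
C2 gives Db2
D2 gives Eb2
B2 gives C3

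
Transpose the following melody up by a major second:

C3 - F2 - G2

C3 gives D3
F2 gives G2
G2 gives A2

D3 G2 A2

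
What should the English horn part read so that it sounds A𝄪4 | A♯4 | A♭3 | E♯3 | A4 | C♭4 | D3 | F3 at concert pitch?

E##5 E#5 Eb4 B#3 E5 Gb4 A3 C4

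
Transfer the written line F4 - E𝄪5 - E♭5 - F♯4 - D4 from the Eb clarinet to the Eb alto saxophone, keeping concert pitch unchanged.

F5 E##6 Eb6 F#5 D5

First find concert pitch: the Eb clarinet sounds a minor third above written, so F4 E𝄪5 E♭5 F♯4 D4 sounds Ab4 G##5 Gb5 A4 F4.
Then write for Eb alto saxophone: it sounds a major sixth below written, so the part must be a major sixth above concert.
Ab4 → F5
G##5 → E##6
Gb5 → Eb6
A4 → F#5
F4 → D5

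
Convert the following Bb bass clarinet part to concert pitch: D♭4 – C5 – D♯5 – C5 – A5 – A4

Cb3 Bb3 C#4 Bb3 G4 G3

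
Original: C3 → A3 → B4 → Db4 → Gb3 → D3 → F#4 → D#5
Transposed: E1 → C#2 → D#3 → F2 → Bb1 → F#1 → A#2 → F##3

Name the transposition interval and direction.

down a minor thirteenth

From C3 to E1 is 13 letter names — a thirteenth of some quality.
E1 to C3 is 20 semitones, which makes it a minor thirteenth; the second version is lower, so the direction is down.
Checking another pair — D#5 → F##3 — gives the same interval.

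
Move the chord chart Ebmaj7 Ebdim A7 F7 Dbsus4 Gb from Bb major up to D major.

Gmaj7 Gdim C#7 A7 Fsus4 Bb

Bb major up to D major is a major third; each chord root moves by that interval while the quality stays the same.
Ebmaj7: root Eb up a major third → G, giving Gmaj7.
Ebdim: root Eb up a major third → G, giving Gdim.
A7: root A up a major third → C#, giving C#7.
F7: root F up a major third → A, giving A7.
Dbsus4: root Db up a major third → F, giving Fsus4.
Gb: root Gb up a major third → Bb, giving Bb.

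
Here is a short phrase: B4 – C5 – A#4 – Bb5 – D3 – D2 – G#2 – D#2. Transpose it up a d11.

Eb6 Fb6 D6 Ebb7 Gb4 Gb3 C4 G3

A diminished eleventh up from B4 gives Eb6.
A diminished eleventh up from C5 gives Fb6.
A#4: an eleventh up reaches D, and 16 semitones makes it D6.
Bb5: an eleventh up reaches E, and 16 semitones makes it Ebb7.
D3 up a diminished eleventh is Gb4.
A diminished eleventh up from D2 gives Gb3.
A diminished eleventh up from G#2 gives C4.
D#2 up a diminished eleventh is G3.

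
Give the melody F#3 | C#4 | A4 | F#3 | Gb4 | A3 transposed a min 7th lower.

G#2 D#3 B3 G#2 Ab3 B2

F#3 becomes G#2
C#4 becomes D#3
A4 becomes B3
F#3 becomes G#2
Gb4 becomes Ab3
A3 becomes B2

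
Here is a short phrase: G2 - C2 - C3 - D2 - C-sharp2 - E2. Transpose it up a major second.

G2 gives A2
C2 gives D2
C3 gives D3
D2 gives E2
C#2 gives D#2
E2 gives F#2

A2 D2 D3 E2 D#2 F#2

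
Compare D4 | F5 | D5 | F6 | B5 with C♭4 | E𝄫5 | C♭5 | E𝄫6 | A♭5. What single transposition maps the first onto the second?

down an augmented second

From D4 to Cb4 is 2 letter names — a second of some quality.
Cb4 to D4 is 3 semitones, which makes it an augmented second; the second version is lower, so the direction is down.
Checking another pair — B5 → Ab5 — gives the same interval.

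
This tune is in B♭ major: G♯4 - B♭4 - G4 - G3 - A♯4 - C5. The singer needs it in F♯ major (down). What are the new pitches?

D##4 F#4 D#4 D#3 E##4 G#4

B♭ major to F♯ major down is a diminished fourth, so every note moves down by that interval.
G#4 to D##4
Bb4 to F#4
G4 to D#4
G3 to D#3
A#4 to E##4
C5 to G#4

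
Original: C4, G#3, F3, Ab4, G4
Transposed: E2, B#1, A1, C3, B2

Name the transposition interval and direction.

down a minor thirteenth

Take the first pair: C4 → E2. C to E spans 13 letter names, so the interval is some kind of thirteenth.
E2 to C4 is 20 semitones, which makes it a minor thirteenth; the second version is lower, so the direction is down.
Checking another pair — G4 → B2 — gives the same interval.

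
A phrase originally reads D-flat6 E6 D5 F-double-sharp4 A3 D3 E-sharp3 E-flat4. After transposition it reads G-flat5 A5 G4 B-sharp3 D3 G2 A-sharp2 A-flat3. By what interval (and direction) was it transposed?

Take the first pair: Db6 → Gb5. D to G spans 5 letter names, so the interval is some kind of fifth.
Gb5 to Db6 is 7 semitones, which makes it a perfect fifth; the second version is lower, so the direction is down.
Checking another pair — Eb4 → Ab3 — gives the same interval.

down a perfect fifth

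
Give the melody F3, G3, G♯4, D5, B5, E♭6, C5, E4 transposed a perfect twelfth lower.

F3 becomes Bb1
G3 becomes C2
G#4 becomes C#3
D5 becomes G3
B5 becomes E4
Eb6 becomes Ab4
C5 becomes F3
E4 becomes A2

Bb1 C2 C#3 G3 E4 Ab4 F3 A2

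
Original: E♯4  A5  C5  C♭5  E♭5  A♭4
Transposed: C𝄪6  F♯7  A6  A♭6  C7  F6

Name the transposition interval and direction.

From E#4 to C##6 is 13 letter names — a thirteenth of some quality.
E#4 to C##6 is 21 semitones, which makes it a major thirteenth; the second version is higher, so the direction is up.
Checking another pair — Ab4 → F6 — gives the same interval.

up a major thirteenth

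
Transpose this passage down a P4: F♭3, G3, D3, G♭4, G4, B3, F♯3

Cb3 D3 A2 Db4 D4 F#3 C#3

Fb3 down a perfect fourth is Cb3.
G3: a fourth down reaches D, and 5 semitones makes it D3.
D3: a fourth down reaches A, and 5 semitones makes it A2.
A perfect fourth down from Gb4 gives Db4.
G4: a fourth down reaches D, and 5 semitones makes it D4.
B3: a fourth down reaches F, and 5 semitones makes it F#3.
A perfect fourth down from F#3 gives C#3.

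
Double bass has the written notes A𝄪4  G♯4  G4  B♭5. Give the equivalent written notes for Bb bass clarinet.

First find concert pitch: the double bass sounds a perfect octave below written, so A𝄪4 G♯4 G4 B♭5 sounds A##3 G#3 G3 Bb4.
Then write for Bb bass clarinet: it sounds a major ninth below written, so the part must be a major ninth above concert.
A##3 → B##4
G#3 → A#4
G3 → A4
Bb4 → C6

B##4 A#4 A4 C6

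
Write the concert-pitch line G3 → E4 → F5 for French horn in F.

D4 B4 C6

The French horn in F sounds a perfect fifth below written, so the written part must be a perfect fifth above concert — transpose each note up.
G3 to D4
E4 to B4
F5 to C6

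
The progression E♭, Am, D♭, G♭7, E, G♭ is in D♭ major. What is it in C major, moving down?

D G#m C F7 D# F

D♭ major down to C major is a minor second; each chord root moves by that interval while the quality stays the same.
E♭: root E♭ down a minor second → D, giving D.
Am: root A down a minor second → G#, giving G#m.
D♭: root D♭ down a minor second → C, giving C.
G♭7: root G♭ down a minor second → F, giving F7.
E: root E down a minor second → D#, giving D#.
G♭: root G♭ down a minor second → F, giving F.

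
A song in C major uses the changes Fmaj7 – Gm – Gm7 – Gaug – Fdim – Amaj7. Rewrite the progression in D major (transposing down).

C major down to D major is a minor seventh; each chord root moves by that interval while the quality stays the same.
Fmaj7: root F down a minor seventh → G, giving Gmaj7.
Gm: root G down a minor seventh → A, giving Am.
Gm7: root G down a minor seventh → A, giving Am7.
Gaug: root G down a minor seventh → A, giving Aaug.
Fdim: root F down a minor seventh → G, giving Gdim.
Amaj7: root A down a minor seventh → B, giving Bmaj7.

Gmaj7 Am Am7 Aaug Gdim Bmaj7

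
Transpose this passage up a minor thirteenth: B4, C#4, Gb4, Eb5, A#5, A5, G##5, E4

B4 gives G6
C#4 gives A5
Gb4 gives Ebb6
Eb5 gives Cb7
A#5 gives F#7
A5 gives F7
G##5 gives E#7
E4 gives C6

G6 A5 Ebb6 Cb7 F#7 F7 E#7 C6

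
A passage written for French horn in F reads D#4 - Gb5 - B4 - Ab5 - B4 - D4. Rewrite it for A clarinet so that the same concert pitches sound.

B3 Ebb5 G4 Fb5 G4 Bb3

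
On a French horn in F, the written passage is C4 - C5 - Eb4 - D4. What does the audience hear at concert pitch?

F3 F4 Ab3 G3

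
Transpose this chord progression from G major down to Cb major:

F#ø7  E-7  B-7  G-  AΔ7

G major down to Cb major is an augmented fifth; each chord root moves by that interval while the quality stays the same.
F#ø7: root F# down an augmented fifth → Bb, giving Bbø7.
E-7: root E down an augmented fifth → Ab, giving Ab-7.
B-7: root B down an augmented fifth → Eb, giving Eb-7.
G-: root G down an augmented fifth → Cb, giving Cb-.
AΔ7: root A down an augmented fifth → Db, giving DbΔ7.

Bbø7 Ab-7 Eb-7 Cb- DbΔ7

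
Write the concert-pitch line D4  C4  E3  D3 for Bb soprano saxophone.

The Bb soprano saxophone sounds a major second below written, so the written part must be a major second above concert — transpose each note up.
D4 becomes E4
C4 becomes D4
E3 becomes F#3
D3 becomes E3

E4 D4 F#3 E3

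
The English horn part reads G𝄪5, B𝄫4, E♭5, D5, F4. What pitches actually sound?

C##5 Ebb4 Ab4 G4 Bb3

Written C4 on the English horn sounds as F3, a perfect fifth lower; apply that shift to every note.
G##5 -> C##5
Bbb4 -> Ebb4
Eb5 -> Ab4
D5 -> G4
F4 -> Bb3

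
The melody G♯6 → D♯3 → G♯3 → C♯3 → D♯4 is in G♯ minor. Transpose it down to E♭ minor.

G♯ minor to E♭ minor down is an augmented third, so every note moves down by that interval.
G#6 -> Eb6
D#3 -> Bb2
G#3 -> Eb3
C#3 -> Ab2
D#4 -> Bb3

Eb6 Bb2 Eb3 Ab2 Bb3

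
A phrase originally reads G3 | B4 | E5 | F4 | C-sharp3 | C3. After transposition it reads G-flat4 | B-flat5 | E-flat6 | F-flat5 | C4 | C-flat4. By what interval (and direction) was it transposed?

up a diminished octave

Take the first pair: G3 → Gb4. G to G spans 8 letter names, so the interval is some kind of octave.
G3 to Gb4 is 11 semitones, which makes it a diminished octave; the second version is higher, so the direction is up.
Checking another pair — C3 → Cb4 — gives the same interval.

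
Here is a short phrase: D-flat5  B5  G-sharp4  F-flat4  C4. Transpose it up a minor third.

Fb5 D6 B4 Abb4 Eb4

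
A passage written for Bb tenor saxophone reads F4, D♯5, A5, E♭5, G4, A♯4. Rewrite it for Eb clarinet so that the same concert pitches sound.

C3 A#3 E4 Bb3 D3 E#3

First find concert pitch: the Bb tenor saxophone sounds a major ninth below written, so F4 D♯5 A5 E♭5 G4 A♯4 sounds Eb3 C#4 G4 Db4 F3 G#3.
Then write for Eb clarinet: it sounds a minor third above written, so the part must be a minor third below concert.
Eb3 → C3
C#4 → A#3
G4 → E4
Db4 → Bb3
F3 → D3
G#3 → E#3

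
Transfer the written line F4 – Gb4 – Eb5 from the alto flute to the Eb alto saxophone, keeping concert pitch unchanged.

A4 Bb4 G5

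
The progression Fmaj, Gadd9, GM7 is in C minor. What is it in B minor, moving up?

C minor up to B minor is a major seventh; each chord root moves by that interval while the quality stays the same.
Fmaj: root F up a major seventh → E, giving Emaj.
Gadd9: root G up a major seventh → F#, giving F#add9.
GM7: root G up a major seventh → F#, giving F#M7.

Emaj F#add9 F#M7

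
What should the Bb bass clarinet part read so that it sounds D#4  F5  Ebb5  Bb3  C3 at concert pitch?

The Bb bass clarinet sounds a major ninth below written, so the written part must be a major ninth above concert — transpose each note up.
D#4 to E#5
F5 to G6
Ebb5 to Fb6
Bb3 to C5
C3 to D4

E#5 G6 Fb6 C5 D4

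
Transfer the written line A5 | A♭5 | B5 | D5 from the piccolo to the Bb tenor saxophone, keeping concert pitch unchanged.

B7 Bb7 C#8 E7

First find concert pitch: the piccolo sounds a perfect octave above written, so A5 A♭5 B5 D5 sounds A6 Ab6 B6 D6.
Then write for Bb tenor saxophone: it sounds a major ninth below written, so the part must be a major ninth above concert.
A6 → B7
Ab6 → Bb7
B6 → C#8
D6 → E7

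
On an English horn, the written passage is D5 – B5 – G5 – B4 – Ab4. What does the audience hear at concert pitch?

The English horn sounds a perfect fifth below written, so transpose each written note down a perfect fifth.
D5 gives G4
B5 gives E5
G5 gives C5
B4 gives E4
Ab4 gives Db4

G4 E5 C5 E4 Db4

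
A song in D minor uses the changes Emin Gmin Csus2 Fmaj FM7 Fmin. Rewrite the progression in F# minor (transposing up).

D minor up to F# minor is a major third; each chord root moves by that interval while the quality stays the same.
Emin: root E up a major third → G#, giving G#min.
Gmin: root G up a major third → B, giving Bmin.
Csus2: root C up a major third → E, giving Esus2.
Fmaj: root F up a major third → A, giving Amaj.
FM7: root F up a major third → A, giving AM7.
Fmin: root F up a major third → A, giving Amin.

G#min Bmin Esus2 Amaj AM7 Amin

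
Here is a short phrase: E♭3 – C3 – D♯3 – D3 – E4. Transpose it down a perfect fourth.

Bb2 G2 A#2 A2 B3

Eb3: a fourth down reaches B, and 5 semitones makes it Bb2.
A perfect fourth down from C3 gives G2.
D#3 down a perfect fourth is A#2.
D3 down a perfect fourth is A2.
E4: a fourth down reaches B, and 5 semitones makes it B3.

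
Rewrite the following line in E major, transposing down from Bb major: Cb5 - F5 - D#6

F4 B4 G##5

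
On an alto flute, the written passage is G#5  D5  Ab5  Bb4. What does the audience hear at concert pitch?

The alto flute sounds a perfect fourth below written, so transpose each written note down a perfect fourth.
G#5 becomes D#5
D5 becomes A4
Ab5 becomes Eb5
Bb4 becomes F4

D#5 A4 Eb5 F4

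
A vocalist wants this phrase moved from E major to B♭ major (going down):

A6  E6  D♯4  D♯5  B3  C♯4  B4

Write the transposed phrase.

E major to B♭ major down is an augmented fourth, so every note moves down by that interval.
A6 becomes Eb6
E6 becomes Bb5
D#4 becomes A3
D#5 becomes A4
B3 becomes F3
C#4 becomes G3
B4 becomes F4

Eb6 Bb5 A3 A4 F3 G3 F4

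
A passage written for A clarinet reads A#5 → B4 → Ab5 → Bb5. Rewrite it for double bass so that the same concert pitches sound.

First find concert pitch: the A clarinet sounds a minor third below written, so A#5 B4 Ab5 Bb5 sounds F##5 G#4 F5 G5.
Then write for double bass: it sounds a perfect octave below written, so the part must be a perfect octave above concert.
F##5 → F##6
G#4 → G#5
F5 → F6
G5 → G6

F##6 G#5 F6 G6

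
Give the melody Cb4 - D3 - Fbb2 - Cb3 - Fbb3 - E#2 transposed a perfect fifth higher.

Gb4 A3 Cbb3 Gb3 Cbb4 B#2

Cb4 → Gb4
D3 → A3
Fbb2 → Cbb3
Cb3 → Gb3
Fbb3 → Cbb4
E#2 → B#2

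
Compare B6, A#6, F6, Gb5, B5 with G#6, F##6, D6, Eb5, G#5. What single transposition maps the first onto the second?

down a minor third

Take the first pair: B6 → G#6. B to G spans 3 letter names, so the interval is some kind of third.
G#6 to B6 is 3 semitones, which makes it a minor third; the second version is lower, so the direction is down.
Checking another pair — B5 → G#5 — gives the same interval.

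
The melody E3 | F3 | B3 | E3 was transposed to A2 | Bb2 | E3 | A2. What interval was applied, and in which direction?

down a perfect fifth

From E3 to A2 is 5 letter names — a fifth of some quality.
A2 to E3 is 7 semitones, which makes it a perfect fifth; the second version is lower, so the direction is down.
Checking another pair — E3 → A2 — gives the same interval.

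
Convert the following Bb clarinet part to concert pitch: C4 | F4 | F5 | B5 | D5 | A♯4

Bb3 Eb4 Eb5 A5 C5 G#4

Written C4 on the Bb clarinet sounds as Bb3, a major second lower; apply that shift to every note.
C4 -> Bb3
F4 -> Eb4
F5 -> Eb5
B5 -> A5
D5 -> C5
A#4 -> G#4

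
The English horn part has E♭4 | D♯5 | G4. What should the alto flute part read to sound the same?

Db4 C#5 F4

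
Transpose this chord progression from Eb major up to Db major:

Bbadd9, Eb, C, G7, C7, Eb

Eb major up to Db major is a minor seventh; each chord root moves by that interval while the quality stays the same.
Bbadd9: root Bb up a minor seventh → Ab, giving Abadd9.
Eb: root Eb up a minor seventh → Db, giving Db.
C: root C up a minor seventh → Bb, giving Bb.
G7: root G up a minor seventh → F, giving F7.
C7: root C up a minor seventh → Bb, giving Bb7.
Eb: root Eb up a minor seventh → Db, giving Db.

Abadd9 Db Bb F7 Bb7 Db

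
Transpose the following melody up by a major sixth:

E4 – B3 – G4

E4: a sixth up reaches C, and 9 semitones makes it C#5.
B3 up a major sixth is G#4.
G4: a sixth up reaches E, and 9 semitones makes it E5.

C#5 G#4 E5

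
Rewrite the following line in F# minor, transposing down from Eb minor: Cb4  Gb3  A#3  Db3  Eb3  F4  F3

D3 A2 B##2 E2 F#2 G#3 G#2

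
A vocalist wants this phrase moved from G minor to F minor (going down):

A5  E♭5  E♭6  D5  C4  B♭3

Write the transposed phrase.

From G down to F is a major second; apply that to each pitch.
A5 gives G5
Eb5 gives Db5
Eb6 gives Db6
D5 gives C5
C4 gives Bb3
Bb3 gives Ab3

G5 Db5 Db6 C5 Bb3 Ab3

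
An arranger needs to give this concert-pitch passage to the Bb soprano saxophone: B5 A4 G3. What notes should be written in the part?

Written C4 sounds as Bb3 on the Bb soprano saxophone, so concert pitches are written a major second up.
B5 becomes C#6
A4 becomes B4
G3 becomes A3

C#6 B4 A3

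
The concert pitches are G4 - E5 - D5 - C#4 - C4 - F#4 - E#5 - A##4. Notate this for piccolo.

G3 E4 D4 C#3 C3 F#3 E#4 A##3

The piccolo sounds a perfect octave above written, so the written part must be a perfect octave below concert — transpose each note down.
G4 to G3
E5 to E4
D5 to D4
C#4 to C#3
C4 to C3
F#4 to F#3
E#5 to E#4
A##4 to A##3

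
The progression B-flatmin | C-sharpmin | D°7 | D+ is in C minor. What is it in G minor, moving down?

Fmin G#min A°7 A+

C minor down to G minor is a perfect fourth; each chord root moves by that interval while the quality stays the same.
B-flatmin: root B-flat down a perfect fourth → F, giving Fmin.
C-sharpmin: root C-sharp down a perfect fourth → G#, giving G#min.
D°7: root D down a perfect fourth → A, giving A°7.
D+: root D down a perfect fourth → A, giving A+.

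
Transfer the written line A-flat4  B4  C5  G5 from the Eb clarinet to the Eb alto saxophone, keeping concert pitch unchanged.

Ab5 B5 C6 G6

First find concert pitch: the Eb clarinet sounds a minor third above written, so A-flat4 B4 C5 G5 sounds Cb5 D5 Eb5 Bb5.
Then write for Eb alto saxophone: it sounds a major sixth below written, so the part must be a major sixth above concert.
Cb5 → Ab5
D5 → B5
Eb5 → C6
Bb5 → G6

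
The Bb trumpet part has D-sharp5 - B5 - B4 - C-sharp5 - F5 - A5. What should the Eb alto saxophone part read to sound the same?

First find concert pitch: the Bb trumpet sounds a major second below written, so D-sharp5 B5 B4 C-sharp5 F5 A5 sounds C#5 A5 A4 B4 Eb5 G5.
Then write for Eb alto saxophone: it sounds a major sixth below written, so the part must be a major sixth above concert.
C#5 → A#5
A5 → F#6
A4 → F#5
B4 → G#5
Eb5 → C6
G5 → E6

A#5 F#6 F#5 G#5 C6 E6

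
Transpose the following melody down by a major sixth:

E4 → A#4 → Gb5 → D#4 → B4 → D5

E4 becomes G3
A#4 becomes C#4
Gb5 becomes Bbb4
D#4 becomes F#3
B4 becomes D4
D5 becomes F4

G3 C#4 Bbb4 F#3 D4 F4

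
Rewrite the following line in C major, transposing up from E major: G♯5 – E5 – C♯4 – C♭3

E major to C major up is a minor sixth, so every note moves up by that interval.
G#5 gives E6
E5 gives C6
C#4 gives A4
Cb3 gives Abb3

E6 C6 A4 Abb3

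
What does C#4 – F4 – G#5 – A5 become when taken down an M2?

C#4 down a major second is B3.
F4: a second down reaches E, and 2 semitones makes it Eb4.
A major second down from G#5 gives F#5.
A5: a second down reaches G, and 2 semitones makes it G5.

B3 Eb4 F#5 G5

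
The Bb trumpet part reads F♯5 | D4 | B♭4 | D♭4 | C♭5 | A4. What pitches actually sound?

E5 C4 Ab4 Cb4 Bbb4 G4

Written C4 on the Bb trumpet sounds as Bb3, a major second lower; apply that shift to every note.
F#5 -> E5
D4 -> C4
Bb4 -> Ab4
Db4 -> Cb4
Cb5 -> Bbb4
A4 -> G4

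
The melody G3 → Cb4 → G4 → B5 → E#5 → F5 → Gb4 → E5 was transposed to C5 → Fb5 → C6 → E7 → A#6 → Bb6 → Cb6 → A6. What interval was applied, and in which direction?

up a perfect eleventh

Take the first pair: G3 → C5. G to C spans 11 letter names, so the interval is some kind of eleventh.
G3 to C5 is 17 semitones, which makes it a perfect eleventh; the second version is higher, so the direction is up.
Checking another pair — E5 → A6 — gives the same interval.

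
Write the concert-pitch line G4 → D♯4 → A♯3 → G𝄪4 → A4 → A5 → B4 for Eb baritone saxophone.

The Eb baritone saxophone sounds a major thirteenth below written, so the written part must be a major thirteenth above concert — transpose each note up.
G4 becomes E6
D#4 becomes B#5
A#3 becomes F##5
G##4 becomes E##6
A4 becomes F#6
A5 becomes F#7
B4 becomes G#6

E6 B#5 F##5 E##6 F#6 F#7 G#6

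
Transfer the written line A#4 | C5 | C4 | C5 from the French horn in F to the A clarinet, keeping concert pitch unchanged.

F#4 Ab4 Ab3 Ab4

First find concert pitch: the French horn in F sounds a perfect fifth below written, so A#4 C5 C4 C5 sounds D#4 F4 F3 F4.
Then write for A clarinet: it sounds a minor third below written, so the part must be a minor third above concert.
D#4 → F#4
F4 → Ab4
F3 → Ab3
F4 → Ab4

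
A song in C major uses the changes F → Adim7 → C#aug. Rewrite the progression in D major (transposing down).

G Bdim7 D#aug

C major down to D major is a minor seventh; each chord root moves by that interval while the quality stays the same.
F: root F down a minor seventh → G, giving G.
Adim7: root A down a minor seventh → B, giving Bdim7.
C#aug: root C# down a minor seventh → D#, giving D#aug.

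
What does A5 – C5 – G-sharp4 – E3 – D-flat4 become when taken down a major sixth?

C5 Eb4 B3 G2 Fb3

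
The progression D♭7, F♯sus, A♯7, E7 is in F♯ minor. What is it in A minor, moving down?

F♯ minor down to A minor is a major sixth; each chord root moves by that interval while the quality stays the same.
D♭7: root D♭ down a major sixth → Fb, giving Fb7.
F♯sus: root F♯ down a major sixth → A, giving Asus.
A♯7: root A♯ down a major sixth → C#, giving C#7.
E7: root E down a major sixth → G, giving G7.

Fb7 Asus C#7 G7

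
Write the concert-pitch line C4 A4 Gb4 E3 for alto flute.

F4 D5 Cb5 A3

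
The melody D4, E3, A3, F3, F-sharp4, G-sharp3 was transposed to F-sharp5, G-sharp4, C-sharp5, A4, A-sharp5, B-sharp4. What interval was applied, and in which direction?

From D4 to F#5 is 10 letter names — a tenth of some quality.
D4 to F#5 is 16 semitones, which makes it a major tenth; the second version is higher, so the direction is up.
Checking another pair — G#3 → B#4 — gives the same interval.

up a major tenth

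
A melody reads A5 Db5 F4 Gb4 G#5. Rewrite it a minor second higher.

A minor second up from A5 gives Bb5.
Db5: a second up reaches E, and 1 semitone makes it Ebb5.
A minor second up from F4 gives Gb4.
Gb4 up a minor second is Abb4.
A minor second up from G#5 gives A5.

Bb5 Ebb5 Gb4 Abb4 A5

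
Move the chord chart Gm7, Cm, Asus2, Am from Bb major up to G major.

Em7 Am F#sus2 F#m

Bb major up to G major is a major sixth; each chord root moves by that interval while the quality stays the same.
Gm7: root G up a major sixth → E, giving Em7.
Cm: root C up a major sixth → A, giving Am.
Asus2: root A up a major sixth → F#, giving F#sus2.
Am: root A up a major sixth → F#, giving F#m.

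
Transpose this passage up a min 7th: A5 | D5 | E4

G6 C6 D5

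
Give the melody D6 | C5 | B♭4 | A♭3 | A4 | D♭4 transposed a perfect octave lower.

D5 C4 Bb3 Ab2 A3 Db3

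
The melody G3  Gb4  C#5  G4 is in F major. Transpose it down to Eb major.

F3 Fb4 B4 F4

From F down to Eb is a major second; apply that to each pitch.
G3 becomes F3
Gb4 becomes Fb4
C#5 becomes B4
G4 becomes F4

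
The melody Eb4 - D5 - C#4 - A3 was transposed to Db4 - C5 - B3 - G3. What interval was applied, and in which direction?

down a major second

From Eb4 to Db4 is 2 letter names — a second of some quality.
Db4 to Eb4 is 2 semitones, which makes it a major second; the second version is lower, so the direction is down.
Checking another pair — A3 → G3 — gives the same interval.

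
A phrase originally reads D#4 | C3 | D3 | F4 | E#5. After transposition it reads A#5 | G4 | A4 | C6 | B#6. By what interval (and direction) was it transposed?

up a perfect twelfth

Take the first pair: D#4 → A#5. D to A spans 12 letter names, so the interval is some kind of twelfth.
D#4 to A#5 is 19 semitones, which makes it a perfect twelfth; the second version is higher, so the direction is up.
Checking another pair — E#5 → B#6 — gives the same interval.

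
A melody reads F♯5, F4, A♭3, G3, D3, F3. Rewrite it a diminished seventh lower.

G##4 G#3 B2 A#2 E#2 G#2

F#5 → G##4
F4 → G#3
Ab3 → B2
G3 → A#2
D3 → E#2
F3 → G#2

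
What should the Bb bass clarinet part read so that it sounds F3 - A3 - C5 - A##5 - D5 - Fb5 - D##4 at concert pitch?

The Bb bass clarinet sounds a major ninth below written, so the written part must be a major ninth above concert — transpose each note up.
F3 -> G4
A3 -> B4
C5 -> D6
A##5 -> B##6
D5 -> E6
Fb5 -> Gb6
D##4 -> E##5

G4 B4 D6 B##6 E6 Gb6 E##5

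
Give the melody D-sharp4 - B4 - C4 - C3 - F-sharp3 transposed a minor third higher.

F#4 D5 Eb4 Eb3 A3

D#4 -> F#4
B4 -> D5
C4 -> Eb4
C3 -> Eb3
F#3 -> A3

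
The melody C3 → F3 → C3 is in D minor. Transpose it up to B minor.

A3 D4 A3

From D up to B is a major sixth; apply that to each pitch.
C3 -> A3
F3 -> D4
C3 -> A3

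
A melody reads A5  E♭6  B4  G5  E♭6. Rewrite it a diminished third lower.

F##5 C#6 G##4 E#5 C#6

A5: a third down reaches F, and 2 semitones makes it F##5.
Eb6: a third down reaches C, and 2 semitones makes it C#6.
A diminished third down from B4 gives G##4.
G5: a third down reaches E, and 2 semitones makes it E#5.
Eb6 down a diminished third is C#6.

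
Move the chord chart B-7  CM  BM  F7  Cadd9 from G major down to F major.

A-7 BbM AM Eb7 Bbadd9

G major down to F major is a major second; each chord root moves by that interval while the quality stays the same.
B-7: root B down a major second → A, giving A-7.
CM: root C down a major second → Bb, giving BbM.
BM: root B down a major second → A, giving AM.
F7: root F down a major second → Eb, giving Eb7.
Cadd9: root C down a major second → Bb, giving Bbadd9.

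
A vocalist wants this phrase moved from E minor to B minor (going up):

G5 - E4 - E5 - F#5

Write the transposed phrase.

D6 B4 B5 C#6

E minor to B minor up is a perfect fifth, so every note moves up by that interval.
G5 to D6
E4 to B4
E5 to B5
F#5 to C#6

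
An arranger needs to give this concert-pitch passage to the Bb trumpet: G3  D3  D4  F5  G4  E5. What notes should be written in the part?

Written C4 sounds as Bb3 on the Bb trumpet, so concert pitches are written a major second up.
G3 -> A3
D3 -> E3
D4 -> E4
F5 -> G5
G4 -> A4
E5 -> F#5

A3 E3 E4 G5 A4 F#5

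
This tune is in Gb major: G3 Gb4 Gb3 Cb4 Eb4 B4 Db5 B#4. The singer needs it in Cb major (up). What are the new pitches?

Gb major to Cb major up is a perfect fourth, so every note moves up by that interval.
G3 to C4
Gb4 to Cb5
Gb3 to Cb4
Cb4 to Fb4
Eb4 to Ab4
B4 to E5
Db5 to Gb5
B#4 to E#5

C4 Cb5 Cb4 Fb4 Ab4 E5 Gb5 E#5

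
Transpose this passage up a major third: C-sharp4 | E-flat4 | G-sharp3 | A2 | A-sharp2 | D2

E#4 G4 B#3 C#3 C##3 F#2

C#4 gives E#4
Eb4 gives G4
G#3 gives B#3
A2 gives C#3
A#2 gives C##3
D2 gives F#2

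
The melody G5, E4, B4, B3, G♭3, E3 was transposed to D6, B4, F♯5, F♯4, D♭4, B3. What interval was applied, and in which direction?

up a perfect fifth

Take the first pair: G5 → D6. G to D spans 5 letter names, so the interval is some kind of fifth.
G5 to D6 is 7 semitones, which makes it a perfect fifth; the second version is higher, so the direction is up.
Checking another pair — E3 → B3 — gives the same interval.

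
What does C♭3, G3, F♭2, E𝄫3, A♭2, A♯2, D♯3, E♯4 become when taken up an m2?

Dbb3 Ab3 Gbb2 Fbb3 Bbb2 B2 E3 F#4

Cb3 -> Dbb3
G3 -> Ab3
Fb2 -> Gbb2
Ebb3 -> Fbb3
Ab2 -> Bbb2
A#2 -> B2
D#3 -> E3
E#4 -> F#4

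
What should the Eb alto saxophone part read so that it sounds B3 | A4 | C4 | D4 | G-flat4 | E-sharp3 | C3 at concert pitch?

The Eb alto saxophone sounds a major sixth below written, so the written part must be a major sixth above concert — transpose each note up.
B3 → G#4
A4 → F#5
C4 → A4
D4 → B4
Gb4 → Eb5
E#3 → C##4
C3 → A3

G#4 F#5 A4 B4 Eb5 C##4 A3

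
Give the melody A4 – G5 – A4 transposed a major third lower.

F4 Eb5 F4

A4: a third down reaches F, and 4 semitones makes it F4.
G5: a third down reaches E, and 4 semitones makes it Eb5.
A4 down a major third is F4.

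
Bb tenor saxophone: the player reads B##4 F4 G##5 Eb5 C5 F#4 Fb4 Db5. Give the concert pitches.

The Bb tenor saxophone sounds a major ninth below written, so transpose each written note down a major ninth.
B##4 → A##3
F4 → Eb3
G##5 → F##4
Eb5 → Db4
C5 → Bb3
F#4 → E3
Fb4 → Ebb3
Db5 → Cb4

A##3 Eb3 F##4 Db4 Bb3 E3 Ebb3 Cb4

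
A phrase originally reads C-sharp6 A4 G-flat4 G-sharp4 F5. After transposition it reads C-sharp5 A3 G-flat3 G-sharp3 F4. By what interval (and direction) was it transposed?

down a perfect octave

From C#6 to C#5 is 8 letter names — an octave of some quality.
C#5 to C#6 is 12 semitones, which makes it a perfect octave; the second version is lower, so the direction is down.
Checking another pair — F5 → F4 — gives the same interval.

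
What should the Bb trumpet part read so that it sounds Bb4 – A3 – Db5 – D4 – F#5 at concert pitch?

Written C4 sounds as Bb3 on the Bb trumpet, so concert pitches are written a major second up.
Bb4 becomes C5
A3 becomes B3
Db5 becomes Eb5
D4 becomes E4
F#5 becomes G#5

C5 B3 Eb5 E4 G#5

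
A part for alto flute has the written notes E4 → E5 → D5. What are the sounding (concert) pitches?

B3 B4 A4

Written C4 on the alto flute sounds as G3, a perfect fourth lower; apply that shift to every note.
E4 to B3
E5 to B4
D5 to A4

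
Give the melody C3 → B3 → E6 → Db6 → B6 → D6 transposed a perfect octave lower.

C2 B2 E5 Db5 B5 D5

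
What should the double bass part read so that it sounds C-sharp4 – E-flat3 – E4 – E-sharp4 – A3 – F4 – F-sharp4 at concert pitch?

The double bass sounds a perfect octave below written, so the written part must be a perfect octave above concert — transpose each note up.
C#4 → C#5
Eb3 → Eb4
E4 → E5
E#4 → E#5
A3 → A4
F4 → F5
F#4 → F#5

C#5 Eb4 E5 E#5 A4 F5 F#5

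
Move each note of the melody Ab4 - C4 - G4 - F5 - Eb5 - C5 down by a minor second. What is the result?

Ab4 -> G4
C4 -> B3
G4 -> F#4
F5 -> E5
Eb5 -> D5
C5 -> B4

G4 B3 F#4 E5 D5 B4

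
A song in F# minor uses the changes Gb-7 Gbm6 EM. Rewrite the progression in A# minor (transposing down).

Bb-7 Bbm6 G#M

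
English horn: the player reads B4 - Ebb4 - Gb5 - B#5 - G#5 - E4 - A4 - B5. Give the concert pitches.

Written C4 on the English horn sounds as F3, a perfect fifth lower; apply that shift to every note.
B4 becomes E4
Ebb4 becomes Abb3
Gb5 becomes Cb5
B#5 becomes E#5
G#5 becomes C#5
E4 becomes A3
A4 becomes D4
B5 becomes E5

E4 Abb3 Cb5 E#5 C#5 A3 D4 E5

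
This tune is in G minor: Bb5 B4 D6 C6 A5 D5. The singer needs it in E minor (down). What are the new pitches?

G5 G#4 B5 A5 F#5 B4

G minor to E minor down is a minor third, so every note moves down by that interval.
Bb5 → G5
B4 → G#4
D6 → B5
C6 → A5
A5 → F#5
D5 → B4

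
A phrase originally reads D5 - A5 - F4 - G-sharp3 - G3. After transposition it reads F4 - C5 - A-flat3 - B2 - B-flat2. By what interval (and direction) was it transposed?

down a major sixth

Take the first pair: D5 → F4. D to F spans 6 letter names, so the interval is some kind of sixth.
F4 to D5 is 9 semitones, which makes it a major sixth; the second version is lower, so the direction is down.
Checking another pair — G3 → Bb2 — gives the same interval.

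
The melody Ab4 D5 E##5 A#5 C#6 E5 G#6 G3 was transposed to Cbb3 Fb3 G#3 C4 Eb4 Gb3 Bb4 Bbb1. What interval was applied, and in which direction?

down an augmented thirteenth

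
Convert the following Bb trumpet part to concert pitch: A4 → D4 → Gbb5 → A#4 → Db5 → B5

Written C4 on the Bb trumpet sounds as Bb3, a major second lower; apply that shift to every note.
A4 -> G4
D4 -> C4
Gbb5 -> Fbb5
A#4 -> G#4
Db5 -> Cb5
B5 -> A5

G4 C4 Fbb5 G#4 Cb5 A5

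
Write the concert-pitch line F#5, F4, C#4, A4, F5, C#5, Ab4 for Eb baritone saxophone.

D#7 D6 A#5 F#6 D7 A#6 F6

Written C4 sounds as Eb2 on the Eb baritone saxophone, so concert pitches are written a major thirteenth up.
F#5 -> D#7
F4 -> D6
C#4 -> A#5
A4 -> F#6
F5 -> D7
C#5 -> A#6
Ab4 -> F6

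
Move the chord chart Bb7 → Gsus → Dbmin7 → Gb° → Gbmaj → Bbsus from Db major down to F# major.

D#7 B#sus F#min7 B° Bmaj D#sus

Db major down to F# major is a diminished sixth; each chord root moves by that interval while the quality stays the same.
Bb7: root Bb down a diminished sixth → D#, giving D#7.
Gsus: root G down a diminished sixth → B#, giving B#sus.
Dbmin7: root Db down a diminished sixth → F#, giving F#min7.
Gb°: root Gb down a diminished sixth → B, giving B°.
Gbmaj: root Gb down a diminished sixth → B, giving Bmaj.
Bbsus: root Bb down a diminished sixth → D#, giving D#sus.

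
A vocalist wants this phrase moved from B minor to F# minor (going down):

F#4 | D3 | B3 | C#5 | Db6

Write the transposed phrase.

C#4 A2 F#3 G#4 Ab5

B minor to F# minor down is a perfect fourth, so every note moves down by that interval.
F#4 -> C#4
D3 -> A2
B3 -> F#3
C#5 -> G#4
Db6 -> Ab5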